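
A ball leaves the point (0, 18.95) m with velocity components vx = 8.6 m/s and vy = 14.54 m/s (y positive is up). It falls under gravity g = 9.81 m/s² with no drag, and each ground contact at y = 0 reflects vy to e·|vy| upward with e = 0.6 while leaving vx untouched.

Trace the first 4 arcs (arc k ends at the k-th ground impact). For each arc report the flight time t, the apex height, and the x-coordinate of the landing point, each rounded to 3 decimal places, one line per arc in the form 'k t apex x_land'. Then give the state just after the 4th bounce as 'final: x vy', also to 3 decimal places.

1 3.944 29.725 33.918
2 2.954 10.701 59.323
3 1.772 3.852 74.566
4 1.063 1.387 83.712
final: 83.712 3.130

Arc 1: start y=18.950, vy=14.540 → t=3.944, apex=29.725, x_land=33.918, impact vy=-24.150
  bounce: vy ← 0.6·24.150 = 14.490
Arc 2: start y=0.000, vy=14.490 → t=2.954, apex=10.701, x_land=59.323, impact vy=-14.490
  bounce: vy ← 0.6·14.490 = 8.694
Arc 3: start y=0.000, vy=8.694 → t=1.772, apex=3.852, x_land=74.566, impact vy=-8.694
  bounce: vy ← 0.6·8.694 = 5.216
Arc 4: start y=0.000, vy=5.216 → t=1.063, apex=1.387, x_land=83.712, impact vy=-5.216
  bounce: vy ← 0.6·5.216 = 3.130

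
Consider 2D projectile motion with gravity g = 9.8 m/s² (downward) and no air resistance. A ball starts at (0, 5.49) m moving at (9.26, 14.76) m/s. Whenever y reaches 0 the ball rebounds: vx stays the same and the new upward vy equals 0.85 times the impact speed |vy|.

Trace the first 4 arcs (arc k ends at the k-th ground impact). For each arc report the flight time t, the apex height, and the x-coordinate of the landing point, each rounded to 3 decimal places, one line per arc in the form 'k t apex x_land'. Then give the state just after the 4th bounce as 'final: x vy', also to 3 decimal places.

Arc 1: start y=5.490, vy=14.760 → t=3.347, apex=16.605, x_land=30.993, impact vy=-18.041
  bounce: vy ← 0.85·18.041 = 15.334
Arc 2: start y=0.000, vy=15.334 → t=3.129, apex=11.997, x_land=59.972, impact vy=-15.334
  bounce: vy ← 0.85·15.334 = 13.034
Arc 3: start y=0.000, vy=13.034 → t=2.660, apex=8.668, x_land=84.604, impact vy=-13.034
  bounce: vy ← 0.85·13.034 = 11.079
Arc 4: start y=0.000, vy=11.079 → t=2.261, apex=6.263, x_land=105.542, impact vy=-11.079
  bounce: vy ← 0.85·11.079 = 9.417

1 3.347 16.605 30.993
2 3.129 11.997 59.972
3 2.660 8.668 84.604
4 2.261 6.263 105.542
final: 105.542 9.417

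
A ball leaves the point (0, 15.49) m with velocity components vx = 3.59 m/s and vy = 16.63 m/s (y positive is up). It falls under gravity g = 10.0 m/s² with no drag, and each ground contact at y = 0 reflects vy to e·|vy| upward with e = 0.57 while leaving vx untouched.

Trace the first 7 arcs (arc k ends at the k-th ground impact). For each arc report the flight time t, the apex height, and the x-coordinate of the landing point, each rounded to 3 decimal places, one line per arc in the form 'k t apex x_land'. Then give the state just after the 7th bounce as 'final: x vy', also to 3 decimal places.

1 4.084 29.318 14.663
2 2.760 9.525 24.573
3 1.573 3.095 30.222
4 0.897 1.005 33.442
5 0.511 0.327 35.277
6 0.291 0.106 36.323
7 0.166 0.034 36.920
final: 36.920 0.473

Arc 1: start y=15.490, vy=16.630 → t=4.084, apex=29.318, x_land=14.663, impact vy=-24.215
  bounce: vy ← 0.57·24.215 = 13.802
Arc 2: start y=0.000, vy=13.802 → t=2.760, apex=9.525, x_land=24.573, impact vy=-13.802
  bounce: vy ← 0.57·13.802 = 7.867
Arc 3: start y=0.000, vy=7.867 → t=1.573, apex=3.095, x_land=30.222, impact vy=-7.867
  bounce: vy ← 0.57·7.867 = 4.484
Arc 4: start y=0.000, vy=4.484 → t=0.897, apex=1.005, x_land=33.442, impact vy=-4.484
  bounce: vy ← 0.57·4.484 = 2.556
Arc 5: start y=0.000, vy=2.556 → t=0.511, apex=0.327, x_land=35.277, impact vy=-2.556
  bounce: vy ← 0.57·2.556 = 1.457
Arc 6: start y=0.000, vy=1.457 → t=0.291, apex=0.106, x_land=36.323, impact vy=-1.457
  bounce: vy ← 0.57·1.457 = 0.830
Arc 7: start y=0.000, vy=0.830 → t=0.166, apex=0.034, x_land=36.920, impact vy=-0.830
  bounce: vy ← 0.57·0.830 = 0.473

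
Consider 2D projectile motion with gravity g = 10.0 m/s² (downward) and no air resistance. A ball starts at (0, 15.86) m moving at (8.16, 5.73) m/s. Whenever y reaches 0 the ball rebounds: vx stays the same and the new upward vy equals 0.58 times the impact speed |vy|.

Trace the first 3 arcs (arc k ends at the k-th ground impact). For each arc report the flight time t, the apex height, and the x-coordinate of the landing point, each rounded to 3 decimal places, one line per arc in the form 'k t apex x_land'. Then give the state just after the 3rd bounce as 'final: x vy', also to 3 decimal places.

Arc 1: start y=15.860, vy=5.730 → t=2.444, apex=17.502, x_land=19.942, impact vy=-18.709
  bounce: vy ← 0.58·18.709 = 10.851
Arc 2: start y=0.000, vy=10.851 → t=2.170, apex=5.888, x_land=37.652, impact vy=-10.851
  bounce: vy ← 0.58·10.851 = 6.294
Arc 3: start y=0.000, vy=6.294 → t=1.259, apex=1.981, x_land=47.923, impact vy=-6.294
  bounce: vy ← 0.58·6.294 = 3.650

1 2.444 17.502 19.942
2 2.170 5.888 37.652
3 1.259 1.981 47.923
final: 47.923 3.650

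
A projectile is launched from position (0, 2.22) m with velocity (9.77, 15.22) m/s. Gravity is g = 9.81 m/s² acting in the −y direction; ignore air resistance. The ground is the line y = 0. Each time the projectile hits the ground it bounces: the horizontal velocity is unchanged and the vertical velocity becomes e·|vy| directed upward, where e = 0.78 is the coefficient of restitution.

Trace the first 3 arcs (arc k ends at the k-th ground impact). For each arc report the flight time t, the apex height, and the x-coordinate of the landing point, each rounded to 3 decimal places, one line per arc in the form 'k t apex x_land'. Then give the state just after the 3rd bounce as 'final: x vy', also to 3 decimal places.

Arc 1: start y=2.220, vy=15.220 → t=3.243, apex=14.027, x_land=31.680, impact vy=-16.589
  bounce: vy ← 0.78·16.589 = 12.940
Arc 2: start y=0.000, vy=12.940 → t=2.638, apex=8.534, x_land=57.453, impact vy=-12.940
  bounce: vy ← 0.78·12.940 = 10.093
Arc 3: start y=0.000, vy=10.093 → t=2.058, apex=5.192, x_land=77.557, impact vy=-10.093
  bounce: vy ← 0.78·10.093 = 7.872

1 3.243 14.027 31.680
2 2.638 8.534 57.453
3 2.058 5.192 77.557
final: 77.557 7.872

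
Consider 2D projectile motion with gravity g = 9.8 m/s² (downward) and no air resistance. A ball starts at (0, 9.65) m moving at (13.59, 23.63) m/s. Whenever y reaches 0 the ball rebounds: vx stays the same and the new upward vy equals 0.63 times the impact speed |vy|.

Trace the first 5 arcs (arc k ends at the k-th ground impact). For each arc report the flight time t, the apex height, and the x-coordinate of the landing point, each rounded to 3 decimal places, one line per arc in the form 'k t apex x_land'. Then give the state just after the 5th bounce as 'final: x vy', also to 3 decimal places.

Arc 1: start y=9.650, vy=23.630 → t=5.201, apex=38.139, x_land=70.683, impact vy=-27.341
  bounce: vy ← 0.63·27.341 = 17.225
Arc 2: start y=0.000, vy=17.225 → t=3.515, apex=15.137, x_land=118.455, impact vy=-17.225
  bounce: vy ← 0.63·17.225 = 10.852
Arc 3: start y=0.000, vy=10.852 → t=2.215, apex=6.008, x_land=148.551, impact vy=-10.852
  bounce: vy ← 0.63·10.852 = 6.836
Arc 4: start y=0.000, vy=6.836 → t=1.395, apex=2.385, x_land=167.512, impact vy=-6.836
  bounce: vy ← 0.63·6.836 = 4.307
Arc 5: start y=0.000, vy=4.307 → t=0.879, apex=0.946, x_land=179.457, impact vy=-4.307
  bounce: vy ← 0.63·4.307 = 2.713

1 5.201 38.139 70.683
2 3.515 15.137 118.455
3 2.215 6.008 148.551
4 1.395 2.385 167.512
5 0.879 0.946 179.457
final: 179.457 2.713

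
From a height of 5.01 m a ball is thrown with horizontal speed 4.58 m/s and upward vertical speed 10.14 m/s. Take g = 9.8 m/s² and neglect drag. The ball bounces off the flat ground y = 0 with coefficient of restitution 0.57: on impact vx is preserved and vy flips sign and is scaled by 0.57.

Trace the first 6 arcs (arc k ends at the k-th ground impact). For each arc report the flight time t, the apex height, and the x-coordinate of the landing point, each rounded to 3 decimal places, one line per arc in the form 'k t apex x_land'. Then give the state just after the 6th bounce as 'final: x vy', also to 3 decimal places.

1 2.481 10.256 11.365
2 1.649 3.332 18.919
3 0.940 1.083 23.224
4 0.536 0.352 25.678
5 0.305 0.114 27.077
6 0.174 0.037 27.875
final: 27.875 0.486

Arc 1: start y=5.010, vy=10.140 → t=2.481, apex=10.256, x_land=11.365, impact vy=-14.178
  bounce: vy ← 0.57·14.178 = 8.081
Arc 2: start y=0.000, vy=8.081 → t=1.649, apex=3.332, x_land=18.919, impact vy=-8.081
  bounce: vy ← 0.57·8.081 = 4.606
Arc 3: start y=0.000, vy=4.606 → t=0.940, apex=1.083, x_land=23.224, impact vy=-4.606
  bounce: vy ← 0.57·4.606 = 2.626
Arc 4: start y=0.000, vy=2.626 → t=0.536, apex=0.352, x_land=25.678, impact vy=-2.626
  bounce: vy ← 0.57·2.626 = 1.497
Arc 5: start y=0.000, vy=1.497 → t=0.305, apex=0.114, x_land=27.077, impact vy=-1.497
  bounce: vy ← 0.57·1.497 = 0.853
Arc 6: start y=0.000, vy=0.853 → t=0.174, apex=0.037, x_land=27.875, impact vy=-0.853
  bounce: vy ← 0.57·0.853 = 0.486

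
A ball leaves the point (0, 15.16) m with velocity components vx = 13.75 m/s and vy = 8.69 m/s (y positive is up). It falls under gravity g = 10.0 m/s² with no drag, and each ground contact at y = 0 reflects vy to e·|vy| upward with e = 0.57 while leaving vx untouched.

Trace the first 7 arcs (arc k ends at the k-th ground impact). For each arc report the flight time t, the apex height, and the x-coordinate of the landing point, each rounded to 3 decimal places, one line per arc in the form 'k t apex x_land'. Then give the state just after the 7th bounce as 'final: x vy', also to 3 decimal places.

1 2.815 18.936 38.707
2 2.219 6.152 69.212
3 1.265 1.999 86.599
4 0.721 0.649 96.510
5 0.411 0.211 102.159
6 0.234 0.069 105.379
7 0.133 0.022 107.215
final: 107.215 0.380

Arc 1: start y=15.160, vy=8.690 → t=2.815, apex=18.936, x_land=38.707, impact vy=-19.461
  bounce: vy ← 0.57·19.461 = 11.093
Arc 2: start y=0.000, vy=11.093 → t=2.219, apex=6.152, x_land=69.212, impact vy=-11.093
  bounce: vy ← 0.57·11.093 = 6.323
Arc 3: start y=0.000, vy=6.323 → t=1.265, apex=1.999, x_land=86.599, impact vy=-6.323
  bounce: vy ← 0.57·6.323 = 3.604
Arc 4: start y=0.000, vy=3.604 → t=0.721, apex=0.649, x_land=96.510, impact vy=-3.604
  bounce: vy ← 0.57·3.604 = 2.054
Arc 5: start y=0.000, vy=2.054 → t=0.411, apex=0.211, x_land=102.159, impact vy=-2.054
  bounce: vy ← 0.57·2.054 = 1.171
Arc 6: start y=0.000, vy=1.171 → t=0.234, apex=0.069, x_land=105.379, impact vy=-1.171
  bounce: vy ← 0.57·1.171 = 0.667
Arc 7: start y=0.000, vy=0.667 → t=0.133, apex=0.022, x_land=107.215, impact vy=-0.667
  bounce: vy ← 0.57·0.667 = 0.380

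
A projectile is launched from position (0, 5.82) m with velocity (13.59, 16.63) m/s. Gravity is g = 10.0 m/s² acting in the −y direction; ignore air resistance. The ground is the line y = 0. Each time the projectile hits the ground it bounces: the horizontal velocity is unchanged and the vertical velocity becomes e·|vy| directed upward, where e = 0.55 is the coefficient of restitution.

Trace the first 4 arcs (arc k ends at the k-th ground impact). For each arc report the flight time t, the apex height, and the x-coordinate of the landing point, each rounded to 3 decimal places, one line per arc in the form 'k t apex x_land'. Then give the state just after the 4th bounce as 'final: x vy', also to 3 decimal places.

1 3.645 19.648 49.540
2 2.181 5.943 79.173
3 1.199 1.798 95.472
4 0.660 0.544 104.436
final: 104.436 1.814

Arc 1: start y=5.820, vy=16.630 → t=3.645, apex=19.648, x_land=49.540, impact vy=-19.823
  bounce: vy ← 0.55·19.823 = 10.903
Arc 2: start y=0.000, vy=10.903 → t=2.181, apex=5.943, x_land=79.173, impact vy=-10.903
  bounce: vy ← 0.55·10.903 = 5.997
Arc 3: start y=0.000, vy=5.997 → t=1.199, apex=1.798, x_land=95.472, impact vy=-5.997
  bounce: vy ← 0.55·5.997 = 3.298
Arc 4: start y=0.000, vy=3.298 → t=0.660, apex=0.544, x_land=104.436, impact vy=-3.298
  bounce: vy ← 0.55·3.298 = 1.814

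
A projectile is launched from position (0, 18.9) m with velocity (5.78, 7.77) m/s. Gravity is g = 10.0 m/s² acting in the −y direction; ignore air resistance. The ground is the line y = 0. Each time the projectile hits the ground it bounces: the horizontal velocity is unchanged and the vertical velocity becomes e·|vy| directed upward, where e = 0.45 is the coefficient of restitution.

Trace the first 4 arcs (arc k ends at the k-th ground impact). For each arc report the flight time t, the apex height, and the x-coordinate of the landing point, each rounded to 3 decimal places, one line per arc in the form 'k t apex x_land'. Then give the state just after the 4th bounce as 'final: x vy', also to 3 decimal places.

Arc 1: start y=18.900, vy=7.770 → t=2.871, apex=21.919, x_land=16.593, impact vy=-20.937
  bounce: vy ← 0.45·20.937 = 9.422
Arc 2: start y=0.000, vy=9.422 → t=1.884, apex=4.439, x_land=27.484, impact vy=-9.422
  bounce: vy ← 0.45·9.422 = 4.240
Arc 3: start y=0.000, vy=4.240 → t=0.848, apex=0.899, x_land=32.386, impact vy=-4.240
  bounce: vy ← 0.45·4.240 = 1.908
Arc 4: start y=0.000, vy=1.908 → t=0.382, apex=0.182, x_land=34.591, impact vy=-1.908
  bounce: vy ← 0.45·1.908 = 0.859

1 2.871 21.919 16.593
2 1.884 4.439 27.484
3 0.848 0.899 32.386
4 0.382 0.182 34.591
final: 34.591 0.859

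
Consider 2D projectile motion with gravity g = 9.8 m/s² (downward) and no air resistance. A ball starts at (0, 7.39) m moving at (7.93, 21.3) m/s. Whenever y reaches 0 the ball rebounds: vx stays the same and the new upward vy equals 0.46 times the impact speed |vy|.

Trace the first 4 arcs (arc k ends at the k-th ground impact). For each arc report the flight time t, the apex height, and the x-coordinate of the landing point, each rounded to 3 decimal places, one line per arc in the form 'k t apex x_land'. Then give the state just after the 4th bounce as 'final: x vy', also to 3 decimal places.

1 4.670 30.537 37.032
2 2.297 6.462 55.245
3 1.056 1.367 63.623
4 0.486 0.289 67.477
final: 67.477 1.095

Arc 1: start y=7.390, vy=21.300 → t=4.670, apex=30.537, x_land=37.032, impact vy=-24.465
  bounce: vy ← 0.46·24.465 = 11.254
Arc 2: start y=0.000, vy=11.254 → t=2.297, apex=6.462, x_land=55.245, impact vy=-11.254
  bounce: vy ← 0.46·11.254 = 5.177
Arc 3: start y=0.000, vy=5.177 → t=1.056, apex=1.367, x_land=63.623, impact vy=-5.177
  bounce: vy ← 0.46·5.177 = 2.381
Arc 4: start y=0.000, vy=2.381 → t=0.486, apex=0.289, x_land=67.477, impact vy=-2.381
  bounce: vy ← 0.46·2.381 = 1.095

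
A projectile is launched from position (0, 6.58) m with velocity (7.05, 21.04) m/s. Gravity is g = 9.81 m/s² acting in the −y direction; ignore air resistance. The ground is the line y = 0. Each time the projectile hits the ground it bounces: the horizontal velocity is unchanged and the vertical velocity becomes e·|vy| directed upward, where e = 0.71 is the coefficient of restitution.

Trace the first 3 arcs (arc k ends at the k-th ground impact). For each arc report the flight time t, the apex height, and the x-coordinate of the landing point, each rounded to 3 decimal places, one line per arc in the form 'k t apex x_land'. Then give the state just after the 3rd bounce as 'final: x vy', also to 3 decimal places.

1 4.582 29.143 32.305
2 3.461 14.691 56.707
3 2.457 7.406 74.032
final: 74.032 8.558

Arc 1: start y=6.580, vy=21.040 → t=4.582, apex=29.143, x_land=32.305, impact vy=-23.912
  bounce: vy ← 0.71·23.912 = 16.977
Arc 2: start y=0.000, vy=16.977 → t=3.461, apex=14.691, x_land=56.707, impact vy=-16.977
  bounce: vy ← 0.71·16.977 = 12.054
Arc 3: start y=0.000, vy=12.054 → t=2.457, apex=7.406, x_land=74.032, impact vy=-12.054
  bounce: vy ← 0.71·12.054 = 8.558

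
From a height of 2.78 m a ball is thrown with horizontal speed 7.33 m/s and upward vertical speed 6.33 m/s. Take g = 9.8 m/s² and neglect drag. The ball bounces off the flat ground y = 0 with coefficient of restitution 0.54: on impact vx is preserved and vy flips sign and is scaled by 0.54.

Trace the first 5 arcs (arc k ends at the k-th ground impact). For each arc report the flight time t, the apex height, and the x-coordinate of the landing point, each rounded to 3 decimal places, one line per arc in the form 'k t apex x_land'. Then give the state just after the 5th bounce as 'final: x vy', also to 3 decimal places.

Arc 1: start y=2.780, vy=6.330 → t=1.638, apex=4.824, x_land=12.008, impact vy=-9.724
  bounce: vy ← 0.54·9.724 = 5.251
Arc 2: start y=0.000, vy=5.251 → t=1.072, apex=1.407, x_land=19.863, impact vy=-5.251
  bounce: vy ← 0.54·5.251 = 2.836
Arc 3: start y=0.000, vy=2.836 → t=0.579, apex=0.410, x_land=24.105, impact vy=-2.836
  bounce: vy ← 0.54·2.836 = 1.531
Arc 4: start y=0.000, vy=1.531 → t=0.312, apex=0.120, x_land=26.395, impact vy=-1.531
  bounce: vy ← 0.54·1.531 = 0.827
Arc 5: start y=0.000, vy=0.827 → t=0.169, apex=0.035, x_land=27.632, impact vy=-0.827
  bounce: vy ← 0.54·0.827 = 0.446

1 1.638 4.824 12.008
2 1.072 1.407 19.863
3 0.579 0.410 24.105
4 0.312 0.120 26.395
5 0.169 0.035 27.632
final: 27.632 0.446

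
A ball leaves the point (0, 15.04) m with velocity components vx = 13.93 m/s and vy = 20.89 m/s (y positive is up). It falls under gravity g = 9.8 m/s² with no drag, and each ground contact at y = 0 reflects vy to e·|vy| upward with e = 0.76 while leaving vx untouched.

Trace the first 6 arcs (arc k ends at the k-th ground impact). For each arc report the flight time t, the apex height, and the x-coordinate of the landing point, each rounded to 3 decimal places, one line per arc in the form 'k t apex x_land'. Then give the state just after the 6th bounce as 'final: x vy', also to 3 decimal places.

Arc 1: start y=15.040, vy=20.890 → t=4.891, apex=37.305, x_land=68.129, impact vy=-27.040
  bounce: vy ← 0.76·27.040 = 20.551
Arc 2: start y=0.000, vy=20.551 → t=4.194, apex=21.547, x_land=126.552, impact vy=-20.551
  bounce: vy ← 0.76·20.551 = 15.618
Arc 3: start y=0.000, vy=15.618 → t=3.187, apex=12.446, x_land=170.953, impact vy=-15.618
  bounce: vy ← 0.76·15.618 = 11.870
Arc 4: start y=0.000, vy=11.870 → t=2.422, apex=7.189, x_land=204.698, impact vy=-11.870
  bounce: vy ← 0.76·11.870 = 9.021
Arc 5: start y=0.000, vy=9.021 → t=1.841, apex=4.152, x_land=230.344, impact vy=-9.021
  bounce: vy ← 0.76·9.021 = 6.856
Arc 6: start y=0.000, vy=6.856 → t=1.399, apex=2.398, x_land=249.835, impact vy=-6.856
  bounce: vy ← 0.76·6.856 = 5.211

1 4.891 37.305 68.129
2 4.194 21.547 126.552
3 3.187 12.446 170.953
4 2.422 7.189 204.698
5 1.841 4.152 230.344
6 1.399 2.398 249.835
final: 249.835 5.211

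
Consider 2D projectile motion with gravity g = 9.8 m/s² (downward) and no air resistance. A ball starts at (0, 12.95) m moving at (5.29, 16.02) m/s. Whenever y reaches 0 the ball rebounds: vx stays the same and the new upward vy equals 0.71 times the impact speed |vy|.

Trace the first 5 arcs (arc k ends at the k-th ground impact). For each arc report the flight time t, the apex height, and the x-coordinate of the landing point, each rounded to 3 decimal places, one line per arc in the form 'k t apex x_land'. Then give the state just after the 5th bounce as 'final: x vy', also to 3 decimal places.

Arc 1: start y=12.950, vy=16.020 → t=3.940, apex=26.044, x_land=20.843, impact vy=-22.593
  bounce: vy ← 0.71·22.593 = 16.041
Arc 2: start y=0.000, vy=16.041 → t=3.274, apex=13.129, x_land=38.161, impact vy=-16.041
  bounce: vy ← 0.71·16.041 = 11.389
Arc 3: start y=0.000, vy=11.389 → t=2.324, apex=6.618, x_land=50.457, impact vy=-11.389
  bounce: vy ← 0.71·11.389 = 8.086
Arc 4: start y=0.000, vy=8.086 → t=1.650, apex=3.336, x_land=59.187, impact vy=-8.086
  bounce: vy ← 0.71·8.086 = 5.741
Arc 5: start y=0.000, vy=5.741 → t=1.172, apex=1.682, x_land=65.386, impact vy=-5.741
  bounce: vy ← 0.71·5.741 = 4.076

1 3.940 26.044 20.843
2 3.274 13.129 38.161
3 2.324 6.618 50.457
4 1.650 3.336 59.187
5 1.172 1.682 65.386
final: 65.386 4.076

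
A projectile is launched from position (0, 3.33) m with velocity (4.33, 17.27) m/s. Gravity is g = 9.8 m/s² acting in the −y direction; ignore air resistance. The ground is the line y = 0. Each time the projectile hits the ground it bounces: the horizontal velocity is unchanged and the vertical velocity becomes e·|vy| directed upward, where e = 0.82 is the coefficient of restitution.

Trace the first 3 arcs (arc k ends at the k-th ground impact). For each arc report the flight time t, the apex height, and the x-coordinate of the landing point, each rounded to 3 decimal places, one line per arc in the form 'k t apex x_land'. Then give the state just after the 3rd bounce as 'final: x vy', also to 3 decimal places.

1 3.708 18.547 16.055
2 3.191 12.471 29.870
3 2.616 8.385 41.199
final: 41.199 10.513

Arc 1: start y=3.330, vy=17.270 → t=3.708, apex=18.547, x_land=16.055, impact vy=-19.066
  bounce: vy ← 0.82·19.066 = 15.634
Arc 2: start y=0.000, vy=15.634 → t=3.191, apex=12.471, x_land=29.870, impact vy=-15.634
  bounce: vy ← 0.82·15.634 = 12.820
Arc 3: start y=0.000, vy=12.820 → t=2.616, apex=8.385, x_land=41.199, impact vy=-12.820
  bounce: vy ← 0.82·12.820 = 10.513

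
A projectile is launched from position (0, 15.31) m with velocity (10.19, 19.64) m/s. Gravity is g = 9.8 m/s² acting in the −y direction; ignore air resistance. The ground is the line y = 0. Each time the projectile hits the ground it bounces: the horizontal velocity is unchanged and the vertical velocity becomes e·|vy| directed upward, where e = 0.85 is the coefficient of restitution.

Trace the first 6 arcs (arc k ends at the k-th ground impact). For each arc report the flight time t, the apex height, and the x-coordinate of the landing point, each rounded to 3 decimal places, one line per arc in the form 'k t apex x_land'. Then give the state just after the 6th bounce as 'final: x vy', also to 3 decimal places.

1 4.676 34.990 47.652
2 4.543 25.280 93.943
3 3.861 18.265 133.290
4 3.282 13.196 166.736
5 2.790 9.534 195.164
6 2.371 6.889 219.328
final: 219.328 9.877

Arc 1: start y=15.310, vy=19.640 → t=4.676, apex=34.990, x_land=47.652, impact vy=-26.188
  bounce: vy ← 0.85·26.188 = 22.260
Arc 2: start y=0.000, vy=22.260 → t=4.543, apex=25.280, x_land=93.943, impact vy=-22.260
  bounce: vy ← 0.85·22.260 = 18.921
Arc 3: start y=0.000, vy=18.921 → t=3.861, apex=18.265, x_land=133.290, impact vy=-18.921
  bounce: vy ← 0.85·18.921 = 16.083
Arc 4: start y=0.000, vy=16.083 → t=3.282, apex=13.196, x_land=166.736, impact vy=-16.083
  bounce: vy ← 0.85·16.083 = 13.670
Arc 5: start y=0.000, vy=13.670 → t=2.790, apex=9.534, x_land=195.164, impact vy=-13.670
  bounce: vy ← 0.85·13.670 = 11.620
Arc 6: start y=0.000, vy=11.620 → t=2.371, apex=6.889, x_land=219.328, impact vy=-11.620
  bounce: vy ← 0.85·11.620 = 9.877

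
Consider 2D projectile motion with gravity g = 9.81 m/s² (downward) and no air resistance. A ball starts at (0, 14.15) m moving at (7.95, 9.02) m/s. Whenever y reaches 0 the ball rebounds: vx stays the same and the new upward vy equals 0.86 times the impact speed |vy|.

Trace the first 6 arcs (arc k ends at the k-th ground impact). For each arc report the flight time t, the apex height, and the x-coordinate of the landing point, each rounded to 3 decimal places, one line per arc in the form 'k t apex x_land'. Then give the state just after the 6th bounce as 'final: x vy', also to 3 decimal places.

Arc 1: start y=14.150, vy=9.020 → t=2.851, apex=18.297, x_land=22.664, impact vy=-18.947
  bounce: vy ← 0.86·18.947 = 16.294
Arc 2: start y=0.000, vy=16.294 → t=3.322, apex=13.532, x_land=49.074, impact vy=-16.294
  bounce: vy ← 0.86·16.294 = 14.013
Arc 3: start y=0.000, vy=14.013 → t=2.857, apex=10.009, x_land=71.786, impact vy=-14.013
  bounce: vy ← 0.86·14.013 = 12.051
Arc 4: start y=0.000, vy=12.051 → t=2.457, apex=7.402, x_land=91.319, impact vy=-12.051
  bounce: vy ← 0.86·12.051 = 10.364
Arc 5: start y=0.000, vy=10.364 → t=2.113, apex=5.475, x_land=108.117, impact vy=-10.364
  bounce: vy ← 0.86·10.364 = 8.913
Arc 6: start y=0.000, vy=8.913 → t=1.817, apex=4.049, x_land=122.563, impact vy=-8.913
  bounce: vy ← 0.86·8.913 = 7.665

1 2.851 18.297 22.664
2 3.322 13.532 49.074
3 2.857 10.009 71.786
4 2.457 7.402 91.319
5 2.113 5.475 108.117
6 1.817 4.049 122.563
final: 122.563 7.665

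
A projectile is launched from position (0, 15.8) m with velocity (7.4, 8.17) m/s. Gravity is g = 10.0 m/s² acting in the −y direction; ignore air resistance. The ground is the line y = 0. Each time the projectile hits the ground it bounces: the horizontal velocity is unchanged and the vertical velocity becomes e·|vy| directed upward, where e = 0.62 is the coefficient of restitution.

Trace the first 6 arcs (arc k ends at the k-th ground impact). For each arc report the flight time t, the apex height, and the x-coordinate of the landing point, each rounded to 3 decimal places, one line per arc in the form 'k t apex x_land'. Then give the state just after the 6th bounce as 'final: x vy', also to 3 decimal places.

Arc 1: start y=15.800, vy=8.170 → t=2.773, apex=19.137, x_land=20.523, impact vy=-19.564
  bounce: vy ← 0.62·19.564 = 12.130
Arc 2: start y=0.000, vy=12.130 → t=2.426, apex=7.356, x_land=38.475, impact vy=-12.130
  bounce: vy ← 0.62·12.130 = 7.520
Arc 3: start y=0.000, vy=7.520 → t=1.504, apex=2.828, x_land=49.605, impact vy=-7.520
  bounce: vy ← 0.62·7.520 = 4.663
Arc 4: start y=0.000, vy=4.663 → t=0.933, apex=1.087, x_land=56.506, impact vy=-4.663
  bounce: vy ← 0.62·4.663 = 2.891
Arc 5: start y=0.000, vy=2.891 → t=0.578, apex=0.418, x_land=60.784, impact vy=-2.891
  bounce: vy ← 0.62·2.891 = 1.792
Arc 6: start y=0.000, vy=1.792 → t=0.358, apex=0.161, x_land=63.437, impact vy=-1.792
  bounce: vy ← 0.62·1.792 = 1.111

1 2.773 19.137 20.523
2 2.426 7.356 38.475
3 1.504 2.828 49.605
4 0.933 1.087 56.506
5 0.578 0.418 60.784
6 0.358 0.161 63.437
final: 63.437 1.111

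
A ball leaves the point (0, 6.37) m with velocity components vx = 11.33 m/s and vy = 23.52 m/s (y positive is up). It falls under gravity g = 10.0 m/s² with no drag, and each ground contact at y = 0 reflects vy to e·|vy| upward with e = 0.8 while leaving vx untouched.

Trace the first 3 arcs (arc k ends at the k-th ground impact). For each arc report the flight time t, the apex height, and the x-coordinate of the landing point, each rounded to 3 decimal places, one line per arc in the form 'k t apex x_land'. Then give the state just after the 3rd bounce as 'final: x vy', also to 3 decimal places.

1 4.961 34.030 56.206
2 4.174 21.779 103.499
3 3.339 13.938 141.333
final: 141.333 13.357

Arc 1: start y=6.370, vy=23.520 → t=4.961, apex=34.030, x_land=56.206, impact vy=-26.088
  bounce: vy ← 0.8·26.088 = 20.871
Arc 2: start y=0.000, vy=20.871 → t=4.174, apex=21.779, x_land=103.499, impact vy=-20.871
  bounce: vy ← 0.8·20.871 = 16.696
Arc 3: start y=0.000, vy=16.696 → t=3.339, apex=13.938, x_land=141.333, impact vy=-16.696
  bounce: vy ← 0.8·16.696 = 13.357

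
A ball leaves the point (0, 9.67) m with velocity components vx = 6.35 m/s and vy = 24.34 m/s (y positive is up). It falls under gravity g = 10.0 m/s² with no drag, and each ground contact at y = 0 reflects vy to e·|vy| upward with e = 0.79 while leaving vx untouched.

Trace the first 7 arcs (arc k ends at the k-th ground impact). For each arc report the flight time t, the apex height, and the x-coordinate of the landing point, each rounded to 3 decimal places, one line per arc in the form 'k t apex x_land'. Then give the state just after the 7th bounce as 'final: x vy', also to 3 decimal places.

Arc 1: start y=9.670, vy=24.340 → t=5.237, apex=39.292, x_land=33.257, impact vy=-28.033
  bounce: vy ← 0.79·28.033 = 22.146
Arc 2: start y=0.000, vy=22.146 → t=4.429, apex=24.522, x_land=61.382, impact vy=-22.146
  bounce: vy ← 0.79·22.146 = 17.495
Arc 3: start y=0.000, vy=17.495 → t=3.499, apex=15.304, x_land=83.601, impact vy=-17.495
  bounce: vy ← 0.79·17.495 = 13.821
Arc 4: start y=0.000, vy=13.821 → t=2.764, apex=9.551, x_land=101.154, impact vy=-13.821
  bounce: vy ← 0.79·13.821 = 10.919
Arc 5: start y=0.000, vy=10.919 → t=2.184, apex=5.961, x_land=115.021, impact vy=-10.919
  bounce: vy ← 0.79·10.919 = 8.626
Arc 6: start y=0.000, vy=8.626 → t=1.725, apex=3.720, x_land=125.976, impact vy=-8.626
  bounce: vy ← 0.79·8.626 = 6.814
Arc 7: start y=0.000, vy=6.814 → t=1.363, apex=2.322, x_land=134.630, impact vy=-6.814
  bounce: vy ← 0.79·6.814 = 5.383

1 5.237 39.292 33.257
2 4.429 24.522 61.382
3 3.499 15.304 83.601
4 2.764 9.551 101.154
5 2.184 5.961 115.021
6 1.725 3.720 125.976
7 1.363 2.322 134.630
final: 134.630 5.383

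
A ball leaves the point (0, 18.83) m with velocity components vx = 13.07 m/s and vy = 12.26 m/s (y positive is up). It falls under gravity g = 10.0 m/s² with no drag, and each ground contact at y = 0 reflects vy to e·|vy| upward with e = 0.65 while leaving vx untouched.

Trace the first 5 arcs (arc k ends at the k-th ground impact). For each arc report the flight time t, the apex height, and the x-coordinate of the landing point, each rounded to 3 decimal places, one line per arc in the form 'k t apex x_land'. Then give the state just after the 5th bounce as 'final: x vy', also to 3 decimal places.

Arc 1: start y=18.830, vy=12.260 → t=3.521, apex=26.345, x_land=46.025, impact vy=-22.954
  bounce: vy ← 0.65·22.954 = 14.920
Arc 2: start y=0.000, vy=14.920 → t=2.984, apex=11.131, x_land=85.027, impact vy=-14.920
  bounce: vy ← 0.65·14.920 = 9.698
Arc 3: start y=0.000, vy=9.698 → t=1.940, apex=4.703, x_land=110.379, impact vy=-9.698
  bounce: vy ← 0.65·9.698 = 6.304
Arc 4: start y=0.000, vy=6.304 → t=1.261, apex=1.987, x_land=126.857, impact vy=-6.304
  bounce: vy ← 0.65·6.304 = 4.098
Arc 5: start y=0.000, vy=4.098 → t=0.820, apex=0.839, x_land=137.568, impact vy=-4.098
  bounce: vy ← 0.65·4.098 = 2.663

1 3.521 26.345 46.025
2 2.984 11.131 85.027
3 1.940 4.703 110.379
4 1.261 1.987 126.857
5 0.820 0.839 137.568
final: 137.568 2.663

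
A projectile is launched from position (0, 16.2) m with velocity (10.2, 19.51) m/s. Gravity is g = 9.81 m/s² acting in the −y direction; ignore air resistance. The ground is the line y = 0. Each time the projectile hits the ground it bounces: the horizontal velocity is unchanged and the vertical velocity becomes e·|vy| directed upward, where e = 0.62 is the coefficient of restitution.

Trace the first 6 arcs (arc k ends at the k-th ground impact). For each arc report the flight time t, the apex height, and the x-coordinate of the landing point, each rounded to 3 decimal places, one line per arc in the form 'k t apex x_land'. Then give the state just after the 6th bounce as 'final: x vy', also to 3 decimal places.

1 4.683 35.601 47.765
2 3.341 13.685 81.840
3 2.071 5.260 102.966
4 1.284 2.022 116.064
5 0.796 0.777 124.185
6 0.494 0.299 129.220
final: 129.220 1.501

Arc 1: start y=16.200, vy=19.510 → t=4.683, apex=35.601, x_land=47.765, impact vy=-26.429
  bounce: vy ← 0.62·26.429 = 16.386
Arc 2: start y=0.000, vy=16.386 → t=3.341, apex=13.685, x_land=81.840, impact vy=-16.386
  bounce: vy ← 0.62·16.386 = 10.159
Arc 3: start y=0.000, vy=10.159 → t=2.071, apex=5.260, x_land=102.966, impact vy=-10.159
  bounce: vy ← 0.62·10.159 = 6.299
Arc 4: start y=0.000, vy=6.299 → t=1.284, apex=2.022, x_land=116.064, impact vy=-6.299
  bounce: vy ← 0.62·6.299 = 3.905
Arc 5: start y=0.000, vy=3.905 → t=0.796, apex=0.777, x_land=124.185, impact vy=-3.905
  bounce: vy ← 0.62·3.905 = 2.421
Arc 6: start y=0.000, vy=2.421 → t=0.494, apex=0.299, x_land=129.220, impact vy=-2.421
  bounce: vy ← 0.62·2.421 = 1.501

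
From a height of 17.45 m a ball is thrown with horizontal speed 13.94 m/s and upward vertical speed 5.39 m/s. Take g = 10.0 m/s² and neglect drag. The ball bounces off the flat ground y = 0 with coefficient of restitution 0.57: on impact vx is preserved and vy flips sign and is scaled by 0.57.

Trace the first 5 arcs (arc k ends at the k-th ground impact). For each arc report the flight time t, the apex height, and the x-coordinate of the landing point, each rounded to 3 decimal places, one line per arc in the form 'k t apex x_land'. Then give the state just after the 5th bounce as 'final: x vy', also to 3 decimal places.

Arc 1: start y=17.450, vy=5.390 → t=2.483, apex=18.903, x_land=34.618, impact vy=-19.444
  bounce: vy ← 0.57·19.444 = 11.083
Arc 2: start y=0.000, vy=11.083 → t=2.217, apex=6.141, x_land=65.517, impact vy=-11.083
  bounce: vy ← 0.57·11.083 = 6.317
Arc 3: start y=0.000, vy=6.317 → t=1.263, apex=1.995, x_land=83.129, impact vy=-6.317
  bounce: vy ← 0.57·6.317 = 3.601
Arc 4: start y=0.000, vy=3.601 → t=0.720, apex=0.648, x_land=93.168, impact vy=-3.601
  bounce: vy ← 0.57·3.601 = 2.052
Arc 5: start y=0.000, vy=2.052 → t=0.410, apex=0.211, x_land=98.891, impact vy=-2.052
  bounce: vy ← 0.57·2.052 = 1.170

1 2.483 18.903 34.618
2 2.217 6.141 65.517
3 1.263 1.995 83.129
4 0.720 0.648 93.168
5 0.410 0.211 98.891
final: 98.891 1.170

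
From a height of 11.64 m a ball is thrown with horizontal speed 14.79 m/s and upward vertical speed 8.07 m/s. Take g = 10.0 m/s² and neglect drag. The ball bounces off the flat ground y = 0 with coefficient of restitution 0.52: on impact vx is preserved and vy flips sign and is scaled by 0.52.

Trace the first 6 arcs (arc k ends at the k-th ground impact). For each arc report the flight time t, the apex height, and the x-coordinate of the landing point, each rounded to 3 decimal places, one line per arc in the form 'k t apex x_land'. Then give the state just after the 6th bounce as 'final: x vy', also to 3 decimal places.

Arc 1: start y=11.640, vy=8.070 → t=2.533, apex=14.896, x_land=37.464, impact vy=-17.261
  bounce: vy ← 0.52·17.261 = 8.975
Arc 2: start y=0.000, vy=8.975 → t=1.795, apex=4.028, x_land=64.013, impact vy=-8.975
  bounce: vy ← 0.52·8.975 = 4.667
Arc 3: start y=0.000, vy=4.667 → t=0.933, apex=1.089, x_land=77.819, impact vy=-4.667
  bounce: vy ← 0.52·4.667 = 2.427
Arc 4: start y=0.000, vy=2.427 → t=0.485, apex=0.295, x_land=84.998, impact vy=-2.427
  bounce: vy ← 0.52·2.427 = 1.262
Arc 5: start y=0.000, vy=1.262 → t=0.252, apex=0.080, x_land=88.731, impact vy=-1.262
  bounce: vy ← 0.52·1.262 = 0.656
Arc 6: start y=0.000, vy=0.656 → t=0.131, apex=0.022, x_land=90.672, impact vy=-0.656
  bounce: vy ← 0.52·0.656 = 0.341

1 2.533 14.896 37.464
2 1.795 4.028 64.013
3 0.933 1.089 77.819
4 0.485 0.295 84.998
5 0.252 0.080 88.731
6 0.131 0.022 90.672
final: 90.672 0.341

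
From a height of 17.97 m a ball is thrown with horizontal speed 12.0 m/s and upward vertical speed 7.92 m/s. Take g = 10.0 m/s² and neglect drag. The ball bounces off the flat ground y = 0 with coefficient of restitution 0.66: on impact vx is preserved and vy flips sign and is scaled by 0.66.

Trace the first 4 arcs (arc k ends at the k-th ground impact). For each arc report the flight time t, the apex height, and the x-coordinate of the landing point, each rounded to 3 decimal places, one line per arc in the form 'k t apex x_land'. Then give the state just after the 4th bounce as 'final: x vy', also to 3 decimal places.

1 2.847 21.106 34.159
2 2.712 9.194 66.703
3 1.790 4.005 88.183
4 1.181 1.745 102.359
final: 102.359 3.898

Arc 1: start y=17.970, vy=7.920 → t=2.847, apex=21.106, x_land=34.159, impact vy=-20.546
  bounce: vy ← 0.66·20.546 = 13.560
Arc 2: start y=0.000, vy=13.560 → t=2.712, apex=9.194, x_land=66.703, impact vy=-13.560
  bounce: vy ← 0.66·13.560 = 8.950
Arc 3: start y=0.000, vy=8.950 → t=1.790, apex=4.005, x_land=88.183, impact vy=-8.950
  bounce: vy ← 0.66·8.950 = 5.907
Arc 4: start y=0.000, vy=5.907 → t=1.181, apex=1.745, x_land=102.359, impact vy=-5.907
  bounce: vy ← 0.66·5.907 = 3.898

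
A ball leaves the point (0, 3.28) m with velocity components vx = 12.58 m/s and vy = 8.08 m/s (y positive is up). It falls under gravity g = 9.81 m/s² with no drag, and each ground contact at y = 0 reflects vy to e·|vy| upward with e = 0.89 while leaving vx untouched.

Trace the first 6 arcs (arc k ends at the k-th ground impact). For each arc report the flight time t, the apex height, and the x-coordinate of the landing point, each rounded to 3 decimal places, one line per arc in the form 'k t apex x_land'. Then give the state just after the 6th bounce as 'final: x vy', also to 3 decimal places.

1 1.984 6.608 24.962
2 2.066 5.234 50.952
3 1.839 4.146 74.083
4 1.636 3.284 94.669
5 1.456 2.601 112.991
6 1.296 2.060 129.298
final: 129.298 5.659

Arc 1: start y=3.280, vy=8.080 → t=1.984, apex=6.608, x_land=24.962, impact vy=-11.386
  bounce: vy ← 0.89·11.386 = 10.134
Arc 2: start y=0.000, vy=10.134 → t=2.066, apex=5.234, x_land=50.952, impact vy=-10.134
  bounce: vy ← 0.89·10.134 = 9.019
Arc 3: start y=0.000, vy=9.019 → t=1.839, apex=4.146, x_land=74.083, impact vy=-9.019
  bounce: vy ← 0.89·9.019 = 8.027
Arc 4: start y=0.000, vy=8.027 → t=1.636, apex=3.284, x_land=94.669, impact vy=-8.027
  bounce: vy ← 0.89·8.027 = 7.144
Arc 5: start y=0.000, vy=7.144 → t=1.456, apex=2.601, x_land=112.991, impact vy=-7.144
  bounce: vy ← 0.89·7.144 = 6.358
Arc 6: start y=0.000, vy=6.358 → t=1.296, apex=2.060, x_land=129.298, impact vy=-6.358
  bounce: vy ← 0.89·6.358 = 5.659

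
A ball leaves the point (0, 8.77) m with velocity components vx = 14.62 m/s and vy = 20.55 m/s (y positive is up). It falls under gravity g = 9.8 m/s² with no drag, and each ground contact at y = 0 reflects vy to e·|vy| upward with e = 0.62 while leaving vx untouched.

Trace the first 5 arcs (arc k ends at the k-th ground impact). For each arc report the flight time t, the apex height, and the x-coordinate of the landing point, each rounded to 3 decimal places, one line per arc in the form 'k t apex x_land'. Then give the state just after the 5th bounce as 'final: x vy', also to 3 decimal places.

1 4.584 30.316 67.022
2 3.084 11.653 112.115
3 1.912 4.480 140.073
4 1.186 1.722 157.406
5 0.735 0.662 168.153
final: 168.153 2.233

Arc 1: start y=8.770, vy=20.550 → t=4.584, apex=30.316, x_land=67.022, impact vy=-24.376
  bounce: vy ← 0.62·24.376 = 15.113
Arc 2: start y=0.000, vy=15.113 → t=3.084, apex=11.653, x_land=112.115, impact vy=-15.113
  bounce: vy ← 0.62·15.113 = 9.370
Arc 3: start y=0.000, vy=9.370 → t=1.912, apex=4.480, x_land=140.073, impact vy=-9.370
  bounce: vy ← 0.62·9.370 = 5.810
Arc 4: start y=0.000, vy=5.810 → t=1.186, apex=1.722, x_land=157.406, impact vy=-5.810
  bounce: vy ← 0.62·5.810 = 3.602
Arc 5: start y=0.000, vy=3.602 → t=0.735, apex=0.662, x_land=168.153, impact vy=-3.602
  bounce: vy ← 0.62·3.602 = 2.233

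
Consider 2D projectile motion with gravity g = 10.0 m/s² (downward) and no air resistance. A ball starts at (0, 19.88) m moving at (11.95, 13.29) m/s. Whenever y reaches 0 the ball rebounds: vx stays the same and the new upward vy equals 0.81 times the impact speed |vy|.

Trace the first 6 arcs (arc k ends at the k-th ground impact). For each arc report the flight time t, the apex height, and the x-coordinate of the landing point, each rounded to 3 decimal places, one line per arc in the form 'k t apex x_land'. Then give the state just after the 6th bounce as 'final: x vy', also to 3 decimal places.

Arc 1: start y=19.880, vy=13.290 → t=3.725, apex=28.711, x_land=44.517, impact vy=-23.963
  bounce: vy ← 0.81·23.963 = 19.410
Arc 2: start y=0.000, vy=19.410 → t=3.882, apex=18.837, x_land=90.907, impact vy=-19.410
  bounce: vy ← 0.81·19.410 = 15.722
Arc 3: start y=0.000, vy=15.722 → t=3.144, apex=12.359, x_land=128.483, impact vy=-15.722
  bounce: vy ← 0.81·15.722 = 12.735
Arc 4: start y=0.000, vy=12.735 → t=2.547, apex=8.109, x_land=158.919, impact vy=-12.735
  bounce: vy ← 0.81·12.735 = 10.315
Arc 5: start y=0.000, vy=10.315 → t=2.063, apex=5.320, x_land=183.573, impact vy=-10.315
  bounce: vy ← 0.81·10.315 = 8.355
Arc 6: start y=0.000, vy=8.355 → t=1.671, apex=3.491, x_land=203.542, impact vy=-8.355
  bounce: vy ← 0.81·8.355 = 6.768

1 3.725 28.711 44.517
2 3.882 18.837 90.907
3 3.144 12.359 128.483
4 2.547 8.109 158.919
5 2.063 5.320 183.573
6 1.671 3.491 203.542
final: 203.542 6.768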